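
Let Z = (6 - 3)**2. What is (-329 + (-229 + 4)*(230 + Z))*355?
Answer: -19206920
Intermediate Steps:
Z = 9 (Z = 3**2 = 9)
(-329 + (-229 + 4)*(230 + Z))*355 = (-329 + (-229 + 4)*(230 + 9))*355 = (-329 - 225*239)*355 = (-329 - 53775)*355 = -54104*355 = -19206920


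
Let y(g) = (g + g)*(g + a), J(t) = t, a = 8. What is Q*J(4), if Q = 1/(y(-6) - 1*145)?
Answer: -4/169 ≈ -0.023669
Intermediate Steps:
y(g) = 2*g*(8 + g) (y(g) = (g + g)*(g + 8) = (2*g)*(8 + g) = 2*g*(8 + g))
Q = -1/169 (Q = 1/(2*(-6)*(8 - 6) - 1*145) = 1/(2*(-6)*2 - 145) = 1/(-24 - 145) = 1/(-169) = -1/169 ≈ -0.0059172)
Q*J(4) = -1/169*4 = -4/169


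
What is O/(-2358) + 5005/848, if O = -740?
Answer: 6214655/999792 ≈ 6.2160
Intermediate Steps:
O/(-2358) + 5005/848 = -740/(-2358) + 5005/848 = -740*(-1/2358) + 5005*(1/848) = 370/1179 + 5005/848 = 6214655/999792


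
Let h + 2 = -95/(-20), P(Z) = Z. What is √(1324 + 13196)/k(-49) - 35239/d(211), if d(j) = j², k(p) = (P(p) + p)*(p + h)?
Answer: -35239/44521 + 44*√30/9065 ≈ -0.76493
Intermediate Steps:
h = 11/4 (h = -2 - 95/(-20) = -2 - 95*(-1/20) = -2 + 19/4 = 11/4 ≈ 2.7500)
k(p) = 2*p*(11/4 + p) (k(p) = (p + p)*(p + 11/4) = (2*p)*(11/4 + p) = 2*p*(11/4 + p))
√(1324 + 13196)/k(-49) - 35239/d(211) = √(1324 + 13196)/(((½)*(-49)*(11 + 4*(-49)))) - 35239/(211²) = √14520/(((½)*(-49)*(11 - 196))) - 35239/44521 = (22*√30)/(((½)*(-49)*(-185))) - 35239*1/44521 = (22*√30)/(9065/2) - 35239/44521 = (22*√30)*(2/9065) - 35239/44521 = 44*√30/9065 - 35239/44521 = -35239/44521 + 44*√30/9065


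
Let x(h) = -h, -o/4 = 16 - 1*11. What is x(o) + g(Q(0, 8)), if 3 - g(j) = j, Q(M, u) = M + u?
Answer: 15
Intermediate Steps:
g(j) = 3 - j
o = -20 (o = -4*(16 - 1*11) = -4*(16 - 11) = -4*5 = -20)
x(o) + g(Q(0, 8)) = -1*(-20) + (3 - (0 + 8)) = 20 + (3 - 1*8) = 20 + (3 - 8) = 20 - 5 = 15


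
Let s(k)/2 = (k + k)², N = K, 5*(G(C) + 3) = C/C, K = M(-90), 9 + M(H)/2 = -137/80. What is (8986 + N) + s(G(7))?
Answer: 1805459/200 ≈ 9027.3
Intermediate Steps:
M(H) = -857/40 (M(H) = -18 + 2*(-137/80) = -18 - 137/40 = -857/40)
K = -857/40 ≈ -21.425
G(C) = -14/5 (G(C) = -3 + (C/C)/5 = -3 + (⅕)*1 = -3 + ⅕ = -14/5)
N = -857/40 ≈ -21.425
s(k) = 8*k² (s(k) = 2*(k + k)² = 2*(2*k)² = 2*(4*k²) = 8*k²)
(8986 + N) + s(G(7)) = (8986 - 857/40) + 8*(-14/5)² = 358583/40 + 8*(196/25) = 358583/40 + 1568/25 = 1805459/200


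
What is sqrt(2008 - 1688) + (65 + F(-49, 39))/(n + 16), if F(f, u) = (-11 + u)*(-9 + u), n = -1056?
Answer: -181/208 + 8*sqrt(5) ≈ 17.018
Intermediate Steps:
sqrt(2008 - 1688) + (65 + F(-49, 39))/(n + 16) = sqrt(2008 - 1688) + (65 + (99 + 39**2 - 20*39))/(-1056 + 16) = sqrt(320) + (65 + (99 + 1521 - 780))/(-1040) = 8*sqrt(5) + (65 + 840)*(-1/1040) = 8*sqrt(5) + 905*(-1/1040) = 8*sqrt(5) - 181/208 = -181/208 + 8*sqrt(5)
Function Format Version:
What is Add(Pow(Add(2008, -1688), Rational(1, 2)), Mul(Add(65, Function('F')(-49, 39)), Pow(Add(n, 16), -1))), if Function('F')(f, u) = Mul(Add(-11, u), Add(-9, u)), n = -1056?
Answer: Add(Rational(-181, 208), Mul(8, Pow(5, Rational(1, 2)))) ≈ 17.018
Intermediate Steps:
Add(Pow(Add(2008, -1688), Rational(1, 2)), Mul(Add(65, Function('F')(-49, 39)), Pow(Add(n, 16), -1))) = Add(Pow(Add(2008, -1688), Rational(1, 2)), Mul(Add(65, Add(99, Pow(39, 2), Mul(-20, 39))), Pow(Add(-1056, 16), -1))) = Add(Pow(320, Rational(1, 2)), Mul(Add(65, Add(99, 1521, -780)), Pow(-1040, -1))) = Add(Mul(8, Pow(5, Rational(1, 2))), Mul(Add(65, 840), Rational(-1, 1040))) = Add(Mul(8, Pow(5, Rational(1, 2))), Mul(905, Rational(-1, 1040))) = Add(Mul(8, Pow(5, Rational(1, 2))), Rational(-181, 208)) = Add(Rational(-181, 208), Mul(8, Pow(5, Rational(1, 2))))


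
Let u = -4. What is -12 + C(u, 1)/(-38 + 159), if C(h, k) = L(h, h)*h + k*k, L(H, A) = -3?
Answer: -1439/121 ≈ -11.893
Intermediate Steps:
C(h, k) = k² - 3*h (C(h, k) = -3*h + k*k = -3*h + k² = k² - 3*h)
-12 + C(u, 1)/(-38 + 159) = -12 + (1² - 3*(-4))/(-38 + 159) = -12 + (1 + 12)/121 = -12 + 13*(1/121) = -12 + 13/121 = -1439/121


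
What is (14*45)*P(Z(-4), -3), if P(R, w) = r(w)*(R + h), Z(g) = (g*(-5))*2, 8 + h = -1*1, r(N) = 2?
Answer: 39060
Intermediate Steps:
h = -9 (h = -8 - 1*1 = -8 - 1 = -9)
Z(g) = -10*g (Z(g) = -5*g*2 = -10*g)
P(R, w) = -18 + 2*R (P(R, w) = 2*(R - 9) = 2*(-9 + R) = -18 + 2*R)
(14*45)*P(Z(-4), -3) = (14*45)*(-18 + 2*(-10*(-4))) = 630*(-18 + 2*40) = 630*(-18 + 80) = 630*62 = 39060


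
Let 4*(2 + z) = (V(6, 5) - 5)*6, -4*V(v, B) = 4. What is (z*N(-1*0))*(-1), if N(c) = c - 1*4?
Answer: -44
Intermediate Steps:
V(v, B) = -1 (V(v, B) = -¼*4 = -1)
N(c) = -4 + c (N(c) = c - 4 = -4 + c)
z = -11 (z = -2 + ((-1 - 5)*6)/4 = -2 + (-6*6)/4 = -2 + (¼)*(-36) = -2 - 9 = -11)
(z*N(-1*0))*(-1) = -11*(-4 - 1*0)*(-1) = -11*(-4 + 0)*(-1) = -11*(-4)*(-1) = 44*(-1) = -44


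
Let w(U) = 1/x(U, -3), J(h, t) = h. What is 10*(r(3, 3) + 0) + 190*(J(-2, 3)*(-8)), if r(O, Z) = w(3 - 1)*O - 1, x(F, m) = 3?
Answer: 3040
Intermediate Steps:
w(U) = 1/3
r(O, Z) = -1 + O/3 (r(O, Z) = O/3 - 1 = -1 + O/3)
10*(r(3, 3) + 0) + 190*(J(-2, 3)*(-8)) = 10*((-1 + (1/3)*3) + 0) + 190*(-2*(-8)) = 10*((-1 + 1) + 0) + 190*16 = 10*(0 + 0) + 3040 = 10*0 + 3040 = 0 + 3040 = 3040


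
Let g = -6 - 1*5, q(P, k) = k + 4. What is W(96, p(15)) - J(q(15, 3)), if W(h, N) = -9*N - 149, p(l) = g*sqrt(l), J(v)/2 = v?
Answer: -163 + 99*sqrt(15) ≈ 220.43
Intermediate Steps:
q(P, k) = 4 + k
J(v) = 2*v
g = -11 (g = -6 - 5 = -11)
p(l) = -11*sqrt(l)
W(h, N) = -149 - 9*N
W(96, p(15)) - J(q(15, 3)) = (-149 - (-99)*sqrt(15)) - 2*(4 + 3) = (-149 + 99*sqrt(15)) - 2*7 = (-149 + 99*sqrt(15)) - 1*14 = (-149 + 99*sqrt(15)) - 14 = -163 + 99*sqrt(15)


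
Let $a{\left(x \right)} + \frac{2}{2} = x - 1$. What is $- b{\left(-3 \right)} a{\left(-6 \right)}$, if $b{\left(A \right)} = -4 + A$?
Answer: $-56$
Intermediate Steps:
$a{\left(x \right)} = -2 + x$ ($a{\left(x \right)} = -1 + \left(x - 1\right) = -1 + \left(-1 + x\right) = -2 + x$)
$- b{\left(-3 \right)} a{\left(-6 \right)} = - (-4 - 3) \left(-2 - 6\right) = \left(-1\right) \left(-7\right) \left(-8\right) = 7 \left(-8\right) = -56$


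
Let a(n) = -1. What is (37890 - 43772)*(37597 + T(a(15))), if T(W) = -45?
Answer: -220880864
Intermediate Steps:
(37890 - 43772)*(37597 + T(a(15))) = (37890 - 43772)*(37597 - 45) = -5882*37552 = -220880864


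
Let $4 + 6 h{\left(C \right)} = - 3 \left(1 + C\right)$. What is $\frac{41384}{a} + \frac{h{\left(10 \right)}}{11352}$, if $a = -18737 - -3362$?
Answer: $- \frac{939771961}{349074000} \approx -2.6922$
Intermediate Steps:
$a = -15375$ ($a = -18737 + 3362 = -15375$)
$h{\left(C \right)} = - \frac{7}{6} - \frac{C}{2}$ ($h{\left(C \right)} = - \frac{2}{3} + \frac{\left(-3\right) \left(1 + C\right)}{6} = - \frac{2}{3} + \frac{-3 - 3 C}{6} = - \frac{2}{3} - \left(\frac{1}{2} + \frac{C}{2}\right) = - \frac{7}{6} - \frac{C}{2}$)
$\frac{41384}{a} + \frac{h{\left(10 \right)}}{11352} = \frac{41384}{-15375} + \frac{- \frac{7}{6} - 5}{11352} = 41384 \left(- \frac{1}{15375}\right) + \left(- \frac{7}{6} - 5\right) \frac{1}{11352} = - \frac{41384}{15375} - \frac{37}{68112} = - \frac{939771961}{349074000}$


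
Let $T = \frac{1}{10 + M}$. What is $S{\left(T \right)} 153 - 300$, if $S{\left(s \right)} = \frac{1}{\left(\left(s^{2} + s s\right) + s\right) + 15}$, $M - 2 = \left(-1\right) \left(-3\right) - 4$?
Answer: $- \frac{529887}{1828} \approx -289.87$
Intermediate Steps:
$M = 1$ ($M = 2 - 1 = 1$)
$T = \frac{1}{11}$ ($T = \frac{1}{10 + 1} = \frac{1}{11} \approx 0.090909$)
$S{\left(s \right)} = \frac{1}{15 + s + 2 s^{2}}$ ($S{\left(s \right)} = \frac{1}{\left(\left(s^{2} + s^{2}\right) + s\right) + 15} = \frac{1}{\left(2 s^{2} + s\right) + 15} = \frac{1}{\left(s + 2 s^{2}\right) + 15} = \frac{1}{15 + s + 2 s^{2}}$)
$S{\left(T \right)} 153 - 300 = \frac{1}{15 + \frac{1}{11} + \frac{2}{121}} \cdot 153 - 300 = \frac{1}{\frac{1828}{121}} \cdot 153 - 300 = \frac{121}{1828} \cdot 153 - 300 = \frac{18513}{1828} - 300 = - \frac{529887}{1828}$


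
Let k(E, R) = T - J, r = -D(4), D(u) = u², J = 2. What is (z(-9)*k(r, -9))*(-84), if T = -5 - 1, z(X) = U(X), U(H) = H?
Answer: -6048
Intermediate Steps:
z(X) = X
T = -6
r = -16 (r = -1*4² = -1*16 = -16)
k(E, R) = -8 (k(E, R) = -6 - 1*2 = -6 - 2 = -8)
(z(-9)*k(r, -9))*(-84) = -9*(-8)*(-84) = 72*(-84) = -6048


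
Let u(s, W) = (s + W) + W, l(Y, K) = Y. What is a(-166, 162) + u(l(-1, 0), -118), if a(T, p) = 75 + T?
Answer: -328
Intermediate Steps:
u(s, W) = s + 2*W (u(s, W) = (W + s) + W = s + 2*W)
a(-166, 162) + u(l(-1, 0), -118) = (75 - 166) + (-1 + 2*(-118)) = -91 + (-1 - 236) = -91 - 237 = -328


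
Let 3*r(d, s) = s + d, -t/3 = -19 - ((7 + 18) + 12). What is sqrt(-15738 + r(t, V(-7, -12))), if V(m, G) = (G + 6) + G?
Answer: 2*I*sqrt(3922) ≈ 125.25*I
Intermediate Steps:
V(m, G) = 6 + 2*G (V(m, G) = (6 + G) + G = 6 + 2*G)
t = 168 (t = -3*(-19 - ((7 + 18) + 12)) = -3*(-19 - (25 + 12)) = -3*(-19 - 1*37) = -3*(-19 - 37) = -3*(-56) = 168)
r(d, s) = d/3 + s/3 (r(d, s) = (s + d)/3 = (d + s)/3 = d/3 + s/3)
sqrt(-15738 + r(t, V(-7, -12))) = sqrt(-15738 + ((1/3)*168 + (6 + 2*(-12))/3)) = sqrt(-15738 + (56 + (6 - 24)/3)) = sqrt(-15738 + (56 + (1/3)*(-18))) = sqrt(-15738 + (56 - 6)) = sqrt(-15738 + 50) = sqrt(-15688) = 2*I*sqrt(3922)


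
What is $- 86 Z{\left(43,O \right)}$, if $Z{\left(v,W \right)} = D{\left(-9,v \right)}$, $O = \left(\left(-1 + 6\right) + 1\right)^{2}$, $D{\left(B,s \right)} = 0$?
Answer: $0$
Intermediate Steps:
$O = 36$ ($O = \left(5 + 1\right)^{2} = 6^{2} = 36$)
$Z{\left(v,W \right)} = 0$
$- 86 Z{\left(43,O \right)} = \left(-86\right) 0 = 0$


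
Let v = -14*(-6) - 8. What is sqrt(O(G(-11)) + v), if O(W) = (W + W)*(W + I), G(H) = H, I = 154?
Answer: I*sqrt(3070) ≈ 55.408*I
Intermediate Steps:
O(W) = 2*W*(154 + W) (O(W) = (W + W)*(W + 154) = (2*W)*(154 + W) = 2*W*(154 + W))
v = 76 (v = 84 - 8 = 76)
sqrt(O(G(-11)) + v) = sqrt(2*(-11)*(154 - 11) + 76) = sqrt(2*(-11)*143 + 76) = sqrt(-3146 + 76) = sqrt(-3070) = I*sqrt(3070)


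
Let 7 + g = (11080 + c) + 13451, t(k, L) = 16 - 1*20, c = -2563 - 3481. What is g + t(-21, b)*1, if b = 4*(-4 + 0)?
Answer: 18476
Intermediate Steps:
b = -16 (b = 4*(-4) = -16)
c = -6044
t(k, L) = -4 (t(k, L) = 16 - 20 = -4)
g = 18480 (g = -7 + ((11080 - 6044) + 13451) = -7 + (5036 + 13451) = -7 + 18487 = 18480)
g + t(-21, b)*1 = 18480 - 4*1 = 18480 - 4 = 18476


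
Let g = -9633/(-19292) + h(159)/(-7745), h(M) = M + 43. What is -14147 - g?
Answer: -162605115537/11493580 ≈ -14147.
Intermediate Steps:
h(M) = 43 + M
g = 5439277/11493580 (g = -9633/(-19292) + (43 + 159)/(-7745) = -9633*(-1/19292) + 202*(-1/7745) = 741/1484 - 202/7745 = 5439277/11493580 ≈ 0.47324)
-14147 - g = -14147 - 1*5439277/11493580 = -14147 - 5439277/11493580 = -162605115537/11493580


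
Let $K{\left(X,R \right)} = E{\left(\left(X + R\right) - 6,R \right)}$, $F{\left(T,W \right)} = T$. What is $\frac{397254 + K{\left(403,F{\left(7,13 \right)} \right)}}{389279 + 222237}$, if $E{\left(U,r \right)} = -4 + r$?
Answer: $\frac{397257}{611516} \approx 0.64963$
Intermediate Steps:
$K{\left(X,R \right)} = -4 + R$
$\frac{397254 + K{\left(403,F{\left(7,13 \right)} \right)}}{389279 + 222237} = \frac{397254 + \left(-4 + 7\right)}{389279 + 222237} = \frac{397254 + 3}{611516} = 397257 \cdot \frac{1}{611516} = \frac{397257}{611516}$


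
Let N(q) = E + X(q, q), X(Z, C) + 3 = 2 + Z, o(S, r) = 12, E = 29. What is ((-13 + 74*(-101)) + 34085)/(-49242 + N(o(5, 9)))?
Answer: -13299/24601 ≈ -0.54059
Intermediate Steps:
X(Z, C) = -1 + Z (X(Z, C) = -3 + (2 + Z) = -1 + Z)
N(q) = 28 + q (N(q) = 29 + (-1 + q) = 28 + q)
((-13 + 74*(-101)) + 34085)/(-49242 + N(o(5, 9))) = ((-13 + 74*(-101)) + 34085)/(-49242 + (28 + 12)) = ((-13 - 7474) + 34085)/(-49242 + 40) = (-7487 + 34085)/(-49202) = 26598*(-1/49202) = -13299/24601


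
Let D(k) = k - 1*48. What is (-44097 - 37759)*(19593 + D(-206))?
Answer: -1583013184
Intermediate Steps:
D(k) = -48 + k (D(k) = k - 48 = -48 + k)
(-44097 - 37759)*(19593 + D(-206)) = (-44097 - 37759)*(19593 + (-48 - 206)) = -81856*(19593 - 254) = -81856*19339 = -1583013184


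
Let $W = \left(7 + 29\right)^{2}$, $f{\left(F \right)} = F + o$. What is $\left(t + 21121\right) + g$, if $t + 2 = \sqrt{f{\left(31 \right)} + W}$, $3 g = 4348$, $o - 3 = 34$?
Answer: $\frac{67705}{3} + 2 \sqrt{341} \approx 22605.0$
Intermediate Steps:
$o = 37$ ($o = 3 + 34 = 37$)
$g = \frac{4348}{3}$ ($g = \frac{1}{3} \cdot 4348 = \frac{4348}{3} \approx 1449.3$)
$f{\left(F \right)} = 37 + F$ ($f{\left(F \right)} = F + 37 = 37 + F$)
$W = 1296$ ($W = 36^{2} = 1296$)
$t = -2 + 2 \sqrt{341}$ ($t = -2 + \sqrt{\left(37 + 31\right) + 1296} = -2 + \sqrt{68 + 1296} = -2 + \sqrt{1364} = -2 + 2 \sqrt{341} \approx 34.932$)
$\left(t + 21121\right) + g = \left(\left(-2 + 2 \sqrt{341}\right) + 21121\right) + \frac{4348}{3} = \left(21119 + 2 \sqrt{341}\right) + \frac{4348}{3} = \frac{67705}{3} + 2 \sqrt{341}$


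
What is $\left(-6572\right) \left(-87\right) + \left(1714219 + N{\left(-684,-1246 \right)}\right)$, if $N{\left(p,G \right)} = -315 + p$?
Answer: $2284984$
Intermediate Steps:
$\left(-6572\right) \left(-87\right) + \left(1714219 + N{\left(-684,-1246 \right)}\right) = \left(-6572\right) \left(-87\right) + \left(1714219 - 999\right) = 571764 + \left(1714219 - 999\right) = 571764 + 1713220 = 2284984$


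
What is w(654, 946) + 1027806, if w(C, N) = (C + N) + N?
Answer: 1030352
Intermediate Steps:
w(C, N) = C + 2*N
w(654, 946) + 1027806 = (654 + 2*946) + 1027806 = (654 + 1892) + 1027806 = 2546 + 1027806 = 1030352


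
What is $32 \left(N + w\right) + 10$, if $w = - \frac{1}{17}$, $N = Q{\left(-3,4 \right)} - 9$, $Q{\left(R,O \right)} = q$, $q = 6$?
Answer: $- \frac{1494}{17} \approx -87.882$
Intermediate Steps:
$Q{\left(R,O \right)} = 6$
$N = -3$ ($N = 6 - 9 = -3$)
$w = - \frac{1}{17}$ ($w = \left(-1\right) \frac{1}{17} = - \frac{1}{17} \approx -0.058824$)
$32 \left(N + w\right) + 10 = 32 \left(-3 - \frac{1}{17}\right) + 10 = 32 \left(- \frac{52}{17}\right) + 10 = - \frac{1664}{17} + 10 = - \frac{1494}{17}$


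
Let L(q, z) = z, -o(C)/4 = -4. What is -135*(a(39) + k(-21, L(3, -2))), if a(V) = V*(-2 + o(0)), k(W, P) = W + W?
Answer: -68040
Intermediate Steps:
o(C) = 16 (o(C) = -4*(-4) = 16)
k(W, P) = 2*W
a(V) = 14*V (a(V) = V*(-2 + 16) = V*14 = 14*V)
-135*(a(39) + k(-21, L(3, -2))) = -135*(14*39 + 2*(-21)) = -135*(546 - 42) = -135*504 = -68040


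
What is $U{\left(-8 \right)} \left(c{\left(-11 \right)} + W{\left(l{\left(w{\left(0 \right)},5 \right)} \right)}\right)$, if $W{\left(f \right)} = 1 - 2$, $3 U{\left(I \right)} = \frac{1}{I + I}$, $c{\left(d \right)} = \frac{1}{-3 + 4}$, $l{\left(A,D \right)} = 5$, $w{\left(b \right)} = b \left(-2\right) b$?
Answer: $0$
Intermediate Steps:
$w{\left(b \right)} = - 2 b^{2}$ ($w{\left(b \right)} = - 2 b b = - 2 b^{2}$)
$c{\left(d \right)} = 1$ ($c{\left(d \right)} = 1^{-1} = 1$)
$U{\left(I \right)} = \frac{1}{6 I}$ ($U{\left(I \right)} = \frac{1}{3 \left(I + I\right)} = \frac{1}{3 \cdot 2 I} = \frac{\frac{1}{2} \frac{1}{I}}{3} = \frac{1}{6 I}$)
$W{\left(f \right)} = -1$
$U{\left(-8 \right)} \left(c{\left(-11 \right)} + W{\left(l{\left(w{\left(0 \right)},5 \right)} \right)}\right) = \frac{1}{6 \left(-8\right)} \left(1 - 1\right) = \frac{1}{6} \left(- \frac{1}{8}\right) 0 = \left(- \frac{1}{48}\right) 0 = 0$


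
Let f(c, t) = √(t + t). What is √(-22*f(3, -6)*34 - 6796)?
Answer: 2*√(-1699 - 374*I*√3) ≈ 15.447 - 83.873*I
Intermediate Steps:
f(c, t) = √2*√t (f(c, t) = √(2*t) = √2*√t)
√(-22*f(3, -6)*34 - 6796) = √(-22*√2*√(-6)*34 - 6796) = √(-22*√2*I*√6*34 - 6796) = √(-44*I*√3*34 - 6796) = √(-1496*I*√3 - 6796) = √(-6796 - 1496*I*√3)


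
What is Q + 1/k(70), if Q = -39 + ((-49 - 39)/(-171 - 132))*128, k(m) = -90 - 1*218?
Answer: -170627/93324 ≈ -1.8283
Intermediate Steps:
k(m) = -308 (k(m) = -90 - 218 = -308)
Q = -553/303 (Q = -39 - 88/(-303)*128 = -39 - 88*(-1/303)*128 = -39 + (88/303)*128 = -39 + 11264/303 = -553/303 ≈ -1.8251)
Q + 1/k(70) = -553/303 + 1/(-308) = -553/303 - 1/308 = -170627/93324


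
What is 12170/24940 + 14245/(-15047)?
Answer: -17214831/37527218 ≈ -0.45873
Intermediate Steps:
12170/24940 + 14245/(-15047) = 12170*(1/24940) + 14245*(-1/15047) = 1217/2494 - 14245/15047 = -17214831/37527218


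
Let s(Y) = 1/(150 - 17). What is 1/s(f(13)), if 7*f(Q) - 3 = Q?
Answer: 133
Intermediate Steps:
f(Q) = 3/7 + Q/7
s(Y) = 1/133
1/s(f(13)) = 1/(1/133) = 133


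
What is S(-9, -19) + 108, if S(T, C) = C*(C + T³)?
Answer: 14320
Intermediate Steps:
S(-9, -19) + 108 = -19*(-19 + (-9)³) + 108 = -19*(-19 - 729) + 108 = -19*(-748) + 108 = 14212 + 108 = 14320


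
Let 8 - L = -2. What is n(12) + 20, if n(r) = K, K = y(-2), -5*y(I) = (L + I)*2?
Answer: 84/5 ≈ 16.800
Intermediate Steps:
L = 10 (L = 8 - 1*(-2) = 8 + 2 = 10)
y(I) = -4 - 2*I/5 (y(I) = -(10 + I)*2/5 = -(20 + 2*I)/5 = -4 - 2*I/5)
K = -16/5 (K = -4 - 2/5*(-2) = -4 + 4/5 = -16/5 ≈ -3.2000)
n(r) = -16/5
n(12) + 20 = -16/5 + 20 = 84/5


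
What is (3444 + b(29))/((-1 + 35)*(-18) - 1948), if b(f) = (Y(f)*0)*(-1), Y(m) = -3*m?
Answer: -861/640 ≈ -1.3453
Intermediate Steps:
b(f) = 0 (b(f) = (-3*f*0)*(-1) = 0*(-1) = 0)
(3444 + b(29))/((-1 + 35)*(-18) - 1948) = (3444 + 0)/((-1 + 35)*(-18) - 1948) = 3444/(34*(-18) - 1948) = 3444/(-612 - 1948) = 3444/(-2560) = 3444*(-1/2560) = -861/640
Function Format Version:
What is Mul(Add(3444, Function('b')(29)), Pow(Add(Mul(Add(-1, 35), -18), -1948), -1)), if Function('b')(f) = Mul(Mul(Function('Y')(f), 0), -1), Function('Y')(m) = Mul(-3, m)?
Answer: Rational(-861, 640) ≈ -1.3453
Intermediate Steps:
Function('b')(f) = 0 (Function('b')(f) = Mul(Mul(Mul(-3, f), 0), -1) = Mul(0, -1) = 0)
Mul(Add(3444, Function('b')(29)), Pow(Add(Mul(Add(-1, 35), -18), -1948), -1)) = Mul(Add(3444, 0), Pow(Add(Mul(Add(-1, 35), -18), -1948), -1)) = Mul(3444, Pow(Add(Mul(34, -18), -1948), -1)) = Mul(3444, Pow(Add(-612, -1948), -1)) = Mul(3444, Pow(-2560, -1)) = Mul(3444, Rational(-1, 2560)) = Rational(-861, 640)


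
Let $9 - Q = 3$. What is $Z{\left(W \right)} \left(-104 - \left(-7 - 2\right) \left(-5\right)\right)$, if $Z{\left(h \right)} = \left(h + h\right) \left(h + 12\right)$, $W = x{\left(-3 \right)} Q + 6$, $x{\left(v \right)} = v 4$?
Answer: $-1062072$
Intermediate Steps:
$Q = 6$ ($Q = 9 - 3 = 6$)
$x{\left(v \right)} = 4 v$
$W = -66$ ($W = 4 \left(-3\right) 6 + 6 = \left(-12\right) 6 + 6 = -72 + 6 = -66$)
$Z{\left(h \right)} = 2 h \left(12 + h\right)$
$Z{\left(W \right)} \left(-104 - \left(-7 - 2\right) \left(-5\right)\right) = 2 \left(-66\right) \left(12 - 66\right) \left(-104 - \left(-7 - 2\right) \left(-5\right)\right) = 2 \left(-66\right) \left(-54\right) \left(-104 - \left(-9\right) \left(-5\right)\right) = 7128 \left(-104 - 45\right) = 7128 \left(-149\right) = -1062072$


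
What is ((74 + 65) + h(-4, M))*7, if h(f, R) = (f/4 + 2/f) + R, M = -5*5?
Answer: 1575/2 ≈ 787.50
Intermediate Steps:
M = -25
h(f, R) = R + 2/f + f/4 (h(f, R) = (f*(¼) + 2/f) + R = (f/4 + 2/f) + R = (2/f + f/4) + R = R + 2/f + f/4)
((74 + 65) + h(-4, M))*7 = ((74 + 65) + (-25 + 2/(-4) + (¼)*(-4)))*7 = (139 + (-25 + 2*(-¼) - 1))*7 = (139 + (-25 - ½ - 1))*7 = (139 - 53/2)*7 = (225/2)*7 = 1575/2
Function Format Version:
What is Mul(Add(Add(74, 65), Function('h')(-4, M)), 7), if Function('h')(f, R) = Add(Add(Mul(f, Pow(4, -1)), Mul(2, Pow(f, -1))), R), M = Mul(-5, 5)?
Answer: Rational(1575, 2) ≈ 787.50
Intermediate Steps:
M = -25
Function('h')(f, R) = Add(R, Mul(2, Pow(f, -1)), Mul(Rational(1, 4), f)) (Function('h')(f, R) = Add(Add(Mul(f, Rational(1, 4)), Mul(2, Pow(f, -1))), R) = Add(Add(Mul(Rational(1, 4), f), Mul(2, Pow(f, -1))), R) = Add(Add(Mul(2, Pow(f, -1)), Mul(Rational(1, 4), f)), R) = Add(R, Mul(2, Pow(f, -1)), Mul(Rational(1, 4), f)))
Mul(Add(Add(74, 65), Function('h')(-4, M)), 7) = Mul(Add(Add(74, 65), Add(-25, Mul(2, Pow(-4, -1)), Mul(Rational(1, 4), -4))), 7) = Mul(Add(139, Add(-25, Mul(2, Rational(-1, 4)), -1)), 7) = Mul(Add(139, Add(-25, Rational(-1, 2), -1)), 7) = Mul(Add(139, Rational(-53, 2)), 7) = Mul(Rational(225, 2), 7) = Rational(1575, 2)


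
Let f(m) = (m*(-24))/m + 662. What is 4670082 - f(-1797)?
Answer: 4669444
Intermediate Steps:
f(m) = 638 (f(m) = (-24*m)/m + 662 = -24 + 662 = 638)
4670082 - f(-1797) = 4670082 - 1*638 = 4670082 - 638 = 4669444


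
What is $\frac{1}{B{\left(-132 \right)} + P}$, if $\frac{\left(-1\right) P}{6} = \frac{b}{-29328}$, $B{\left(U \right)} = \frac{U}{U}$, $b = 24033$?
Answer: $\frac{4888}{28921} \approx 0.16901$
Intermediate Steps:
$B{\left(U \right)} = 1$
$P = \frac{24033}{4888}$ ($P = - 6 \frac{24033}{-29328} = - 6 \cdot 24033 \left(- \frac{1}{29328}\right) = \left(-6\right) \left(- \frac{8011}{9776}\right) = \frac{24033}{4888} \approx 4.9167$)
$\frac{1}{B{\left(-132 \right)} + P} = \frac{1}{1 + \frac{24033}{4888}} = \frac{1}{\frac{28921}{4888}} = \frac{4888}{28921}$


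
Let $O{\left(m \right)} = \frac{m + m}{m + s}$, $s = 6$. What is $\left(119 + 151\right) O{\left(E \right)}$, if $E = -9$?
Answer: $1620$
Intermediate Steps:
$O{\left(m \right)} = \frac{2 m}{6 + m}$ ($O{\left(m \right)} = \frac{m + m}{m + 6} = \frac{2 m}{6 + m}$)
$\left(119 + 151\right) O{\left(E \right)} = \left(119 + 151\right) 2 \left(-9\right) \frac{1}{6 - 9} = 270 \cdot 2 \left(-9\right) \frac{1}{-3} = 270 \cdot 2 \left(-9\right) \left(- \frac{1}{3}\right) = 270 \cdot 6 = 1620$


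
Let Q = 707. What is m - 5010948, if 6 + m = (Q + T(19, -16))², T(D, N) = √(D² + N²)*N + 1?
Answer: -4351738 - 22656*√617 ≈ -4.9145e+6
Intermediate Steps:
T(D, N) = 1 + N*√(D² + N²) (T(D, N) = N*√(D² + N²) + 1 = 1 + N*√(D² + N²))
m = -6 + (708 - 16*√617)² (m = -6 + (707 + (1 - 16*√(19² + (-16)²)))² = -6 + (707 + (1 - 16*√(361 + 256)))² = -6 + (707 + (1 - 16*√617))² = -6 + (708 - 16*√617)² ≈ 96447.)
m - 5010948 = (659210 - 22656*√617) - 5010948 = -4351738 - 22656*√617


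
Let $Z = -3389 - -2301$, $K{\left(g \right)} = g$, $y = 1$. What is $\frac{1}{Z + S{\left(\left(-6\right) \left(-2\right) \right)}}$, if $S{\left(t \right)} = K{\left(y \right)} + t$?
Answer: $- \frac{1}{1075} \approx -0.00093023$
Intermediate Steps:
$S{\left(t \right)} = 1 + t$
$Z = -1088$ ($Z = -3389 + 2301 = -1088$)
$\frac{1}{Z + S{\left(\left(-6\right) \left(-2\right) \right)}} = \frac{1}{-1088 + \left(1 - -12\right)} = \frac{1}{-1088 + \left(1 + 12\right)} = \frac{1}{-1088 + 13} = \frac{1}{-1075} = - \frac{1}{1075}$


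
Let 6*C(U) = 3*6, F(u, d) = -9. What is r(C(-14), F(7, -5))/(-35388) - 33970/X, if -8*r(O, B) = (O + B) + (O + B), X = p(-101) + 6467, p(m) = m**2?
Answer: -66786409/32769288 ≈ -2.0381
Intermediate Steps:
C(U) = 3 (C(U) = (3*6)/6 = (1/6)*18 = 3)
X = 16668 (X = (-101)**2 + 6467 = 10201 + 6467 = 16668)
r(O, B) = -B/4 - O/4 (r(O, B) = -((O + B) + (O + B))/8 = -((B + O) + (B + O))/8 = -(2*B + 2*O)/8 = -B/4 - O/4)
r(C(-14), F(7, -5))/(-35388) - 33970/X = (-1/4*(-9) - 1/4*3)/(-35388) - 33970/16668 = (9/4 - 3/4)*(-1/35388) - 33970*1/16668 = (3/2)*(-1/35388) - 16985/8334 = -1/23592 - 16985/8334 = -66786409/32769288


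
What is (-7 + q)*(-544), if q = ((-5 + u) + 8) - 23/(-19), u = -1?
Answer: 39168/19 ≈ 2061.5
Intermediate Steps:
q = 61/19 (q = ((-5 - 1) + 8) - 23/(-19) = (-6 + 8) - 23*(-1)/19 = 2 - 1*(-23/19) = 2 + 23/19 = 61/19 ≈ 3.2105)
(-7 + q)*(-544) = (-7 + 61/19)*(-544) = -72/19*(-544) = 39168/19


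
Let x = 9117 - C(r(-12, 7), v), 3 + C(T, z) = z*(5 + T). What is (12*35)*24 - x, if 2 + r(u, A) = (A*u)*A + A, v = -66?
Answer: 39108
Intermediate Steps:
r(u, A) = -2 + A + u*A**2 (r(u, A) = -2 + ((A*u)*A + A) = -2 + (u*A**2 + A) = -2 + (A + u*A**2) = -2 + A + u*A**2)
C(T, z) = -3 + z*(5 + T)
x = -29028 (x = 9117 - (-3 + 5*(-66) + (-2 + 7 - 12*7**2)*(-66)) = 9117 - (-3 - 330 + (-2 + 7 - 12*49)*(-66)) = 9117 - (-3 - 330 + (-2 + 7 - 588)*(-66)) = 9117 - (-3 - 330 - 583*(-66)) = 9117 - (-3 - 330 + 38478) = 9117 - 1*38145 = 9117 - 38145 = -29028)
(12*35)*24 - x = (12*35)*24 - 1*(-29028) = 420*24 + 29028 = 10080 + 29028 = 39108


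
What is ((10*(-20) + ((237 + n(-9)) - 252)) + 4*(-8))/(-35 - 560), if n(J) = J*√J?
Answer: 247/595 + 27*I/595 ≈ 0.41513 + 0.045378*I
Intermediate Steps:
n(J) = J^(3/2)
((10*(-20) + ((237 + n(-9)) - 252)) + 4*(-8))/(-35 - 560) = ((10*(-20) + ((237 + (-9)^(3/2)) - 252)) + 4*(-8))/(-35 - 560) = ((-200 + ((237 - 27*I) - 252)) - 32)/(-595) = ((-200 + (-15 - 27*I)) - 32)*(-1/595) = ((-215 - 27*I) - 32)*(-1/595) = (-247 - 27*I)*(-1/595) = 247/595 + 27*I/595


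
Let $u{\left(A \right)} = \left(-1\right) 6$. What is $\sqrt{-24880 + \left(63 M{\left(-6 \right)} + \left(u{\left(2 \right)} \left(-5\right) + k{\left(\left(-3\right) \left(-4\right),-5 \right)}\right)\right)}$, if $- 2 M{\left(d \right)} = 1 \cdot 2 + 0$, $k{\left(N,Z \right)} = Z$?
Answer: $i \sqrt{24918} \approx 157.85 i$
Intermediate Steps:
$M{\left(d \right)} = -1$ ($M{\left(d \right)} = - \frac{1 \cdot 2 + 0}{2} = - \frac{2 + 0}{2} = \left(- \frac{1}{2}\right) 2 = -1$)
$u{\left(A \right)} = -6$
$\sqrt{-24880 + \left(63 M{\left(-6 \right)} + \left(u{\left(2 \right)} \left(-5\right) + k{\left(\left(-3\right) \left(-4\right),-5 \right)}\right)\right)} = \sqrt{-24880 + \left(63 \left(-1\right) - -25\right)} = \sqrt{-24880 + \left(-63 + \left(30 - 5\right)\right)} = \sqrt{-24880 + \left(-63 + 25\right)} = \sqrt{-24880 - 38} = \sqrt{-24918} = i \sqrt{24918}$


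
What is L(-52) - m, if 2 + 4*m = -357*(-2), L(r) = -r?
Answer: -126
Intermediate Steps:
m = 178 (m = -½ + (-357*(-2))/4 = -½ + (¼)*714 = -½ + 357/2 = 178)
L(-52) - m = -1*(-52) - 1*178 = 52 - 178 = -126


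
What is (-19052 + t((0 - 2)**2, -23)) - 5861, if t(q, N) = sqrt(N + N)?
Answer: -24913 + I*sqrt(46) ≈ -24913.0 + 6.7823*I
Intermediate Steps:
t(q, N) = sqrt(2)*sqrt(N) (t(q, N) = sqrt(2*N) = sqrt(2)*sqrt(N))
(-19052 + t((0 - 2)**2, -23)) - 5861 = (-19052 + sqrt(2)*sqrt(-23)) - 5861 = (-19052 + sqrt(2)*(I*sqrt(23))) - 5861 = (-19052 + I*sqrt(46)) - 5861 = -24913 + I*sqrt(46)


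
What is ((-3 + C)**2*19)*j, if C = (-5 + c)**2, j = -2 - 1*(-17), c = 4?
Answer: 1140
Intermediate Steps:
j = 15 (j = -2 + 17 = 15)
C = 1 (C = (-5 + 4)**2 = (-1)**2 = 1)
((-3 + C)**2*19)*j = ((-3 + 1)**2*19)*15 = ((-2)**2*19)*15 = (4*19)*15 = 76*15 = 1140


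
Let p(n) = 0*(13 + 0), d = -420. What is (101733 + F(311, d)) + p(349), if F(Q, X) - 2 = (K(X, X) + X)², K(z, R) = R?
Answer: 807335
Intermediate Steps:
F(Q, X) = 2 + 4*X² (F(Q, X) = 2 + (X + X)² = 2 + (2*X)² = 2 + 4*X²)
p(n) = 0 (p(n) = 0*13 = 0)
(101733 + F(311, d)) + p(349) = (101733 + (2 + 4*(-420)²)) + 0 = (101733 + (2 + 4*176400)) + 0 = (101733 + (2 + 705600)) + 0 = (101733 + 705602) + 0 = 807335 + 0 = 807335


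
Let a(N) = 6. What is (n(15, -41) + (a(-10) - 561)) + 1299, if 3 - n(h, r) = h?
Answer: 732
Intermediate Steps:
n(h, r) = 3 - h
(n(15, -41) + (a(-10) - 561)) + 1299 = ((3 - 1*15) + (6 - 561)) + 1299 = ((3 - 15) - 555) + 1299 = (-12 - 555) + 1299 = -567 + 1299 = 732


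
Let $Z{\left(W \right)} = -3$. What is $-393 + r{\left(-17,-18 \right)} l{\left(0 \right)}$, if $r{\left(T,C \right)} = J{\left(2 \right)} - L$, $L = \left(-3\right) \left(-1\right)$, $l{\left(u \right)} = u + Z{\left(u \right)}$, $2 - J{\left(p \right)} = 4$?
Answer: $-378$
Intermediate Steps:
$J{\left(p \right)} = -2$ ($J{\left(p \right)} = 2 - 4 = -2$)
$l{\left(u \right)} = -3 + u$ ($l{\left(u \right)} = u - 3 = -3 + u$)
$L = 3$
$r{\left(T,C \right)} = -5$ ($r{\left(T,C \right)} = -2 - 3 = -5$)
$-393 + r{\left(-17,-18 \right)} l{\left(0 \right)} = -393 - 5 \left(-3 + 0\right) = -393 - -15 = -393 + 15 = -378$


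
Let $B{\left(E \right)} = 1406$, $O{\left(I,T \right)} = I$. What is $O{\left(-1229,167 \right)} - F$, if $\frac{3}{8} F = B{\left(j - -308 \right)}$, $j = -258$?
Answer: $- \frac{14935}{3} \approx -4978.3$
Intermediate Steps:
$F = \frac{11248}{3}$ ($F = \frac{8}{3} \cdot 1406 = \frac{11248}{3} \approx 3749.3$)
$O{\left(-1229,167 \right)} - F = -1229 - \frac{11248}{3} = - \frac{14935}{3}$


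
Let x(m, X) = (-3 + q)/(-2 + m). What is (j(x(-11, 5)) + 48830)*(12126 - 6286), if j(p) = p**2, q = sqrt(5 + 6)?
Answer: 48193373600/169 - 35040*sqrt(11)/169 ≈ 2.8517e+8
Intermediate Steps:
q = sqrt(11) ≈ 3.3166
x(m, X) = (-3 + sqrt(11))/(-2 + m)
(j(x(-11, 5)) + 48830)*(12126 - 6286) = (((-3 + sqrt(11))/(-2 - 11))**2 + 48830)*(12126 - 6286) = (((-3 + sqrt(11))/(-13))**2 + 48830)*5840 = ((-(-3 + sqrt(11))/13)**2 + 48830)*5840 = ((3/13 - sqrt(11)/13)**2 + 48830)*5840 = (48830 + (3/13 - sqrt(11)/13)**2)*5840 = 285167200 + 5840*(3/13 - sqrt(11)/13)**2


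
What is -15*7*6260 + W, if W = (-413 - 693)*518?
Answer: -1230208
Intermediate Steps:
W = -572908 (W = -1106*518 = -572908)
-15*7*6260 + W = -15*7*6260 - 572908 = -105*6260 - 572908 = -657300 - 572908 = -1230208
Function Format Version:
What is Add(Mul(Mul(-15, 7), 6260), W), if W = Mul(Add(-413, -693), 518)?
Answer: -1230208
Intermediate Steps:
W = -572908 (W = Mul(-1106, 518) = -572908)
Add(Mul(Mul(-15, 7), 6260), W) = Add(Mul(Mul(-15, 7), 6260), -572908) = Add(Mul(-105, 6260), -572908) = Add(-657300, -572908) = -1230208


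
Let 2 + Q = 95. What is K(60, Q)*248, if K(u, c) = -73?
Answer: -18104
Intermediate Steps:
Q = 93 (Q = -2 + 95 = 93)
K(60, Q)*248 = -73*248 = -18104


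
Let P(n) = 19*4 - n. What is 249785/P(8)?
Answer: 249785/68 ≈ 3673.3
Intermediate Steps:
P(n) = 76 - n
249785/P(8) = 249785/(76 - 1*8) = 249785/(76 - 8) = 249785/68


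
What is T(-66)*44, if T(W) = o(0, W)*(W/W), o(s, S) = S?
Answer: -2904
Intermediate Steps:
T(W) = W (T(W) = W*(W/W) = W*1 = W)
T(-66)*44 = -66*44 = -2904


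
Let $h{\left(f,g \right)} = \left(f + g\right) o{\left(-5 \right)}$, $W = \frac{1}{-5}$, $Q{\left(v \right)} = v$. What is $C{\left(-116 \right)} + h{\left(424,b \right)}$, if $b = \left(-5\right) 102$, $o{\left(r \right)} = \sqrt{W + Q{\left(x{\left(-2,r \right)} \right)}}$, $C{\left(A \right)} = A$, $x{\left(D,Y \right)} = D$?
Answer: $-116 - \frac{86 i \sqrt{55}}{5} \approx -116.0 - 127.56 i$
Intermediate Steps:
$W = - \frac{1}{5} \approx -0.2$
$o{\left(r \right)} = \frac{i \sqrt{55}}{5}$ ($o{\left(r \right)} = \sqrt{- \frac{1}{5} - 2} = \sqrt{- \frac{11}{5}} = \frac{i \sqrt{55}}{5}$)
$b = -510$
$h{\left(f,g \right)} = \frac{i \sqrt{55} \left(f + g\right)}{5}$ ($h{\left(f,g \right)} = \left(f + g\right) \frac{i \sqrt{55}}{5} = \frac{i \sqrt{55} \left(f + g\right)}{5}$)
$C{\left(-116 \right)} + h{\left(424,b \right)} = -116 + \frac{i \sqrt{55} \left(424 - 510\right)}{5} = -116 + \frac{1}{5} i \sqrt{55} \left(-86\right) = -116 - \frac{86 i \sqrt{55}}{5}$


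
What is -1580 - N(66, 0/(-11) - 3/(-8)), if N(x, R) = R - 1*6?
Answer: -12595/8 ≈ -1574.4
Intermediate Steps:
N(x, R) = -6 + R (N(x, R) = R - 6 = -6 + R)
-1580 - N(66, 0/(-11) - 3/(-8)) = -1580 - (-6 + (0/(-11) - 3/(-8))) = -1580 - (-6 + (0*(-1/11) - 3*(-1/8))) = -1580 - (-6 + (0 + 3/8)) = -1580 - (-6 + 3/8) = -1580 - 1*(-45/8) = -1580 + 45/8 = -12595/8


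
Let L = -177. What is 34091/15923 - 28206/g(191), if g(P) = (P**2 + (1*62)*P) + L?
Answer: 596110574/383314379 ≈ 1.5551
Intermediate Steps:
g(P) = -177 + P**2 + 62*P (g(P) = (P**2 + (1*62)*P) - 177 = (P**2 + 62*P) - 177 = -177 + P**2 + 62*P)
34091/15923 - 28206/g(191) = 34091/15923 - 28206/(-177 + 191**2 + 62*191) = 34091*(1/15923) - 28206/(-177 + 36481 + 11842) = 34091/15923 - 28206/48146 = 34091/15923 - 28206*1/48146 = 34091/15923 - 14103/24073 = 596110574/383314379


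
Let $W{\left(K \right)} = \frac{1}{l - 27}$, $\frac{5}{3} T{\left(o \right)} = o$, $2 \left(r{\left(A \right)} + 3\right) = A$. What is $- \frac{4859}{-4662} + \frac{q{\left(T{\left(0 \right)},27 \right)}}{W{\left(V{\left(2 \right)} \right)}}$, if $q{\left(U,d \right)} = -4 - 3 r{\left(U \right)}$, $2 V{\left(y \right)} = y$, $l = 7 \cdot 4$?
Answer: $\frac{28169}{4662} \approx 6.0423$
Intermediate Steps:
$l = 28$
$r{\left(A \right)} = -3 + \frac{A}{2}$
$T{\left(o \right)} = \frac{3 o}{5}$
$V{\left(y \right)} = \frac{y}{2}$
$W{\left(K \right)} = 1$ ($W{\left(K \right)} = \frac{1}{28 - 27} = 1^{-1} = 1$)
$q{\left(U,d \right)} = 5 - \frac{3 U}{2}$ ($q{\left(U,d \right)} = -4 - 3 \left(-3 + \frac{U}{2}\right) = -4 - \left(-9 + \frac{3 U}{2}\right) = 5 - \frac{3 U}{2}$)
$- \frac{4859}{-4662} + \frac{q{\left(T{\left(0 \right)},27 \right)}}{W{\left(V{\left(2 \right)} \right)}} = - \frac{4859}{-4662} + \frac{5 - \frac{3 \cdot \frac{3}{5} \cdot 0}{2}}{1} = \left(-4859\right) \left(- \frac{1}{4662}\right) + \left(5 - 0\right) 1 = \frac{4859}{4662} + \left(5 + 0\right) 1 = \frac{4859}{4662} + 5 \cdot 1 = \frac{4859}{4662} + 5 = \frac{28169}{4662}$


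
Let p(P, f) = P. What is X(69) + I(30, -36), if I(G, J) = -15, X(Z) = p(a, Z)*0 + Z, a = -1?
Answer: 54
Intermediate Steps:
X(Z) = Z (X(Z) = -1*0 + Z = 0 + Z = Z)
X(69) + I(30, -36) = 69 - 15 = 54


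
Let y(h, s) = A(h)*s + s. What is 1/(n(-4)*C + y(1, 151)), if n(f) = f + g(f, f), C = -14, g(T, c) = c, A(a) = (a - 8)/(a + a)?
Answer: -2/531 ≈ -0.0037665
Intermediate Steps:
A(a) = (-8 + a)/(2*a) (A(a) = (-8 + a)/((2*a)) = (-8 + a)*(1/(2*a)) = (-8 + a)/(2*a))
y(h, s) = s + s*(-8 + h)/(2*h) (y(h, s) = ((-8 + h)/(2*h))*s + s = s*(-8 + h)/(2*h) + s = s + s*(-8 + h)/(2*h))
n(f) = 2*f (n(f) = f + f = 2*f)
1/(n(-4)*C + y(1, 151)) = 1/((2*(-4))*(-14) + (1/2)*151*(-8 + 3*1)/1) = 1/(-8*(-14) + (1/2)*151*1*(-8 + 3)) = 1/(112 + (1/2)*151*1*(-5)) = 1/(112 - 755/2) = 1/(-531/2) = -2/531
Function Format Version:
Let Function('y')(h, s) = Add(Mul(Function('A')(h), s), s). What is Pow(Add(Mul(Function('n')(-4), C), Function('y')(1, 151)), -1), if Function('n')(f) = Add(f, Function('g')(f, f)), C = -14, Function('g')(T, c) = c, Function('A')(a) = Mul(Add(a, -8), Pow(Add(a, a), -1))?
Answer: Rational(-2, 531) ≈ -0.0037665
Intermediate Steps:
Function('A')(a) = Mul(Rational(1, 2), Pow(a, -1), Add(-8, a)) (Function('A')(a) = Mul(Add(-8, a), Pow(Mul(2, a), -1)) = Mul(Add(-8, a), Mul(Rational(1, 2), Pow(a, -1))) = Mul(Rational(1, 2), Pow(a, -1), Add(-8, a)))
Function('y')(h, s) = Add(s, Mul(Rational(1, 2), s, Pow(h, -1), Add(-8, h))) (Function('y')(h, s) = Add(Mul(Mul(Rational(1, 2), Pow(h, -1), Add(-8, h)), s), s) = Add(Mul(Rational(1, 2), s, Pow(h, -1), Add(-8, h)), s) = Add(s, Mul(Rational(1, 2), s, Pow(h, -1), Add(-8, h))))
Function('n')(f) = Mul(2, f) (Function('n')(f) = Add(f, f) = Mul(2, f))
Pow(Add(Mul(Function('n')(-4), C), Function('y')(1, 151)), -1) = Pow(Add(Mul(Mul(2, -4), -14), Mul(Rational(1, 2), 151, Pow(1, -1), Add(-8, Mul(3, 1)))), -1) = Pow(Add(Mul(-8, -14), Mul(Rational(1, 2), 151, 1, Add(-8, 3))), -1) = Pow(Add(112, Mul(Rational(1, 2), 151, 1, -5)), -1) = Pow(Add(112, Rational(-755, 2)), -1) = Pow(Rational(-531, 2), -1) = Rational(-2, 531)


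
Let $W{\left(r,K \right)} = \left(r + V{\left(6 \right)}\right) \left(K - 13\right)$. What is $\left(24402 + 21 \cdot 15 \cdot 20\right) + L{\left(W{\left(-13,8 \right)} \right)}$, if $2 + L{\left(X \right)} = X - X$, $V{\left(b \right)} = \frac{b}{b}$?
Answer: $30700$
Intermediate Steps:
$V{\left(b \right)} = 1$
$W{\left(r,K \right)} = \left(1 + r\right) \left(-13 + K\right)$ ($W{\left(r,K \right)} = \left(r + 1\right) \left(K - 13\right) = \left(1 + r\right) \left(-13 + K\right)$)
$L{\left(X \right)} = -2$ ($L{\left(X \right)} = -2 + \left(X - X\right) = -2 + 0 = -2$)
$\left(24402 + 21 \cdot 15 \cdot 20\right) + L{\left(W{\left(-13,8 \right)} \right)} = \left(24402 + 21 \cdot 15 \cdot 20\right) - 2 = \left(24402 + 315 \cdot 20\right) - 2 = \left(24402 + 6300\right) - 2 = 30702 - 2 = 30700$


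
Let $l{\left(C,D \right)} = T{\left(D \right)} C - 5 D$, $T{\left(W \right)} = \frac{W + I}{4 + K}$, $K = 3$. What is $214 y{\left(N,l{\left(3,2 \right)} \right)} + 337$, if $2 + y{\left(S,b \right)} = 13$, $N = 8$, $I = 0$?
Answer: $2691$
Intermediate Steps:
$T{\left(W \right)} = \frac{W}{7}$ ($T{\left(W \right)} = \frac{W + 0}{4 + 3} = \frac{W}{7}$)
$l{\left(C,D \right)} = - 5 D + \frac{C D}{7}$ ($l{\left(C,D \right)} = \frac{D}{7} C - 5 D = \frac{C D}{7} - 5 D = - 5 D + \frac{C D}{7}$)
$y{\left(S,b \right)} = 11$ ($y{\left(S,b \right)} = -2 + 13 = 11$)
$214 y{\left(N,l{\left(3,2 \right)} \right)} + 337 = 214 \cdot 11 + 337 = 2354 + 337 = 2691$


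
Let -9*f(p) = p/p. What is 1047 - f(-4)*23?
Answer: 9446/9 ≈ 1049.6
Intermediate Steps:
f(p) = -⅑ (f(p) = -p/(9*p) = -⅑*1 = -⅑)
1047 - f(-4)*23 = 1047 - (-1)*23/9 = 1047 - 1*(-23/9) = 1047 + 23/9 = 9446/9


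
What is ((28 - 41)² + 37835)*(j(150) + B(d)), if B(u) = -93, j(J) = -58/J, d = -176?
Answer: -88726672/25 ≈ -3.5491e+6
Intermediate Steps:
((28 - 41)² + 37835)*(j(150) + B(d)) = ((28 - 41)² + 37835)*(-58/150 - 93) = ((-13)² + 37835)*(-58*1/150 - 93) = (169 + 37835)*(-29/75 - 93) = 38004*(-7004/75) = -88726672/25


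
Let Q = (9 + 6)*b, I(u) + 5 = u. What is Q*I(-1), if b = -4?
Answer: 360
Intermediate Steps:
I(u) = -5 + u
Q = -60 (Q = (9 + 6)*(-4) = 15*(-4) = -60)
Q*I(-1) = -60*(-5 - 1) = -60*(-6) = 360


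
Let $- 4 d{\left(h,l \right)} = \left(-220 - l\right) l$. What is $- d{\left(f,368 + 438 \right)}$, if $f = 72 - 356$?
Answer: $-206739$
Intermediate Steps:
$f = -284$ ($f = 72 - 356 = -284$)
$d{\left(h,l \right)} = - \frac{l \left(-220 - l\right)}{4}$ ($d{\left(h,l \right)} = - \frac{\left(-220 - l\right) l}{4} = - \frac{l \left(-220 - l\right)}{4}$)
$- d{\left(f,368 + 438 \right)} = - \frac{\left(368 + 438\right) \left(220 + \left(368 + 438\right)\right)}{4} = - \frac{806 \left(220 + 806\right)}{4} = - \frac{806 \cdot 1026}{4} = \left(-1\right) 206739 = -206739$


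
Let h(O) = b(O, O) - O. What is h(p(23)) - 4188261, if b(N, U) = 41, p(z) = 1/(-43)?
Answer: -180093459/43 ≈ -4.1882e+6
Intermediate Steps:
p(z) = -1/43
h(O) = 41 - O
h(p(23)) - 4188261 = (41 - 1*(-1/43)) - 4188261 = (41 + 1/43) - 4188261 = 1764/43 - 4188261 = -180093459/43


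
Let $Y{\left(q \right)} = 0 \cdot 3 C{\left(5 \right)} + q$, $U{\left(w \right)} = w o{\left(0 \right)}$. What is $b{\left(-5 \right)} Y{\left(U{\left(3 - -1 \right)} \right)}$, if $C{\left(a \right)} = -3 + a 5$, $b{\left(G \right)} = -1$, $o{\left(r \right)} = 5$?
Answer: $-20$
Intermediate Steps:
$C{\left(a \right)} = -3 + 5 a$
$U{\left(w \right)} = 5 w$ ($U{\left(w \right)} = w 5 = 5 w$)
$Y{\left(q \right)} = q$ ($Y{\left(q \right)} = 0 \cdot 3 \left(-3 + 5 \cdot 5\right) + q = 0 \left(-3 + 25\right) + q = 0 \cdot 22 + q = 0 + q = q$)
$b{\left(-5 \right)} Y{\left(U{\left(3 - -1 \right)} \right)} = - 5 \left(3 - -1\right) = - 5 \left(3 + 1\right) = - 5 \cdot 4 = \left(-1\right) 20 = -20$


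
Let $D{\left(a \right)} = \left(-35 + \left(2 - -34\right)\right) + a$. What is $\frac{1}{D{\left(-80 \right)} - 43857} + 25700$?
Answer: $\frac{1129155199}{43936} \approx 25700.0$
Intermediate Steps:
$D{\left(a \right)} = 1 + a$ ($D{\left(a \right)} = \left(-35 + \left(2 + 34\right)\right) + a = \left(-35 + 36\right) + a = 1 + a$)
$\frac{1}{D{\left(-80 \right)} - 43857} + 25700 = \frac{1}{\left(1 - 80\right) - 43857} + 25700 = \frac{1}{-79 - 43857} + 25700 = \frac{1}{-43936} + 25700 = - \frac{1}{43936} + 25700 = \frac{1129155199}{43936}$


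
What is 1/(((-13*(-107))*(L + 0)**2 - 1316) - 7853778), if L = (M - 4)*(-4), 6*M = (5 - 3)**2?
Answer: -9/68470246 ≈ -1.3144e-7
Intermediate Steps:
M = 2/3 (M = (5 - 3)**2/6 = (1/6)*2**2 = (1/6)*4 = 2/3 ≈ 0.66667)
L = 40/3 (L = (2/3 - 4)*(-4) = -10/3*(-4) = 40/3 ≈ 13.333)
1/(((-13*(-107))*(L + 0)**2 - 1316) - 7853778) = 1/(((-13*(-107))*(40/3 + 0)**2 - 1316) - 7853778) = 1/((1391*(40/3)**2 - 1316) - 7853778) = 1/((1391*(1600/9) - 1316) - 7853778) = 1/((2225600/9 - 1316) - 7853778) = 1/(2213756/9 - 7853778) = 1/(-68470246/9) = -9/68470246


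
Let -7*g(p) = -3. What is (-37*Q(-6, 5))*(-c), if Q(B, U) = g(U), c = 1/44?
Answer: 111/308 ≈ 0.36039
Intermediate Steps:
c = 1/44 ≈ 0.022727
g(p) = 3/7 (g(p) = -1/7*(-3) = 3/7)
Q(B, U) = 3/7
(-37*Q(-6, 5))*(-c) = (-37*3/7)*(-1*1/44) = -111/7*(-1/44) = 111/308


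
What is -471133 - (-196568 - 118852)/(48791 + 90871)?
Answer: -10966510271/23277 ≈ -4.7113e+5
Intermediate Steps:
-471133 - (-196568 - 118852)/(48791 + 90871) = -471133 - (-315420)/139662 = -471133 - 1*(-52570/23277) = -471133 + 52570/23277 = -10966510271/23277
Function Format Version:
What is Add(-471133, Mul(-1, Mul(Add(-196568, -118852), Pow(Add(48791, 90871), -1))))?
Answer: Rational(-10966510271, 23277) ≈ -4.7113e+5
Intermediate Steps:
Add(-471133, Mul(-1, Mul(Add(-196568, -118852), Pow(Add(48791, 90871), -1)))) = Add(-471133, Mul(-1, Mul(-315420, Pow(139662, -1)))) = Add(-471133, Mul(-1, Mul(-315420, Rational(1, 139662)))) = Add(-471133, Mul(-1, Rational(-52570, 23277))) = Add(-471133, Rational(52570, 23277)) = Rational(-10966510271, 23277)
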